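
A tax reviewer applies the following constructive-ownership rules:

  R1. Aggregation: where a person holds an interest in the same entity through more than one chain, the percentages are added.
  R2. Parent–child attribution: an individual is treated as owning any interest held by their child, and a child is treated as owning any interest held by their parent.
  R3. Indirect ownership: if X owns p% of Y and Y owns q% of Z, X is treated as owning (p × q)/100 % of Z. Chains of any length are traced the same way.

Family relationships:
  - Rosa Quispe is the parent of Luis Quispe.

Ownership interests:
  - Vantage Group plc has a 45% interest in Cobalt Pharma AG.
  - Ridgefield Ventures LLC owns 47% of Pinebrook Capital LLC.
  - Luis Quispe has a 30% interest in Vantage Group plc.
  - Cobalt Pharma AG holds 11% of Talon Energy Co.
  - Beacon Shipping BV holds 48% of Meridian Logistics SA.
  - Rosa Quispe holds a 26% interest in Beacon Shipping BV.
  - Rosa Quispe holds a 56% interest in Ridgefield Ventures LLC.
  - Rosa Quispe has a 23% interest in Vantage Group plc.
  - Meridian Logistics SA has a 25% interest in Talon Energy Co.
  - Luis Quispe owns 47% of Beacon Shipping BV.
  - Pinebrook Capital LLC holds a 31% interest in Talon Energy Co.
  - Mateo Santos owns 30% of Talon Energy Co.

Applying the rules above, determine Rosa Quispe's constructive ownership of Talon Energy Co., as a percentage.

By parent–child attribution (R2), Rosa Quispe is treated as also owning Luis Quispe's interest in Beacon Shipping BV, giving 26% + 47% = 73%.
By parent–child attribution (R2), Rosa Quispe is treated as also owning Luis Quispe's interest in Vantage Group plc, giving 23% + 30% = 53%.
Chain via Beacon Shipping BV → Meridian Logistics SA (R3): 73% × 48% × 25% = 8.76% of Talon Energy Co.
Chain via Vantage Group plc → Cobalt Pharma AG (R3): 53% × 45% × 11% = 2.6235% of Talon Energy Co.
Chain via Ridgefield Ventures LLC → Pinebrook Capital LLC (R3): 56% × 47% × 31% = 8.1592% of Talon Energy Co.
Aggregating (R1): 8.76% + 2.6235% + 8.1592% = 19.5427%.

19.5427%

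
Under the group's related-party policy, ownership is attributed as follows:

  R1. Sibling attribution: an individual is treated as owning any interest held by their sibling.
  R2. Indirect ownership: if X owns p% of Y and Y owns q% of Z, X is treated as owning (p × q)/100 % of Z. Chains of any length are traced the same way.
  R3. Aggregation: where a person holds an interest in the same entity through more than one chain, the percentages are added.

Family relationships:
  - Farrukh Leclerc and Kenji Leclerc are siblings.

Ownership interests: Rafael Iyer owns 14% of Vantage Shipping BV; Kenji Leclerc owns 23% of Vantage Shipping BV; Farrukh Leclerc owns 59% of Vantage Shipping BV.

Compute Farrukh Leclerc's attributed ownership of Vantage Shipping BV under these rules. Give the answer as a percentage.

82%

By sibling attribution (R1), Farrukh Leclerc is treated as also owning Kenji Leclerc's interest in Vantage Shipping BV, giving 59% + 23% = 82%.
Direct interest in Vantage Shipping BV: 82%.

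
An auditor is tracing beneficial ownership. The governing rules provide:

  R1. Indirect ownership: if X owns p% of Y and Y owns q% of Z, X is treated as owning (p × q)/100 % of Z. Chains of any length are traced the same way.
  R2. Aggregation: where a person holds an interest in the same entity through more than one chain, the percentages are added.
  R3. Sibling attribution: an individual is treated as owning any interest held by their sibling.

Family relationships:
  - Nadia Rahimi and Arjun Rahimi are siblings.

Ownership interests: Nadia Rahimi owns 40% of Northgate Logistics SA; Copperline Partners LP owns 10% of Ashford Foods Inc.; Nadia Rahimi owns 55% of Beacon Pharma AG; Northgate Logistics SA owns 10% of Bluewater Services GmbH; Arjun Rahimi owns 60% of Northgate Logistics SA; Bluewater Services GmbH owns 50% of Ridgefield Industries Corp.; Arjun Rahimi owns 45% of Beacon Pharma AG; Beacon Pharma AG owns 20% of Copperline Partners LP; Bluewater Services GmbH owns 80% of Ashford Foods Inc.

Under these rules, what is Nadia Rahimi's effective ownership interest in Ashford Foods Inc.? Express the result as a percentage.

10%

By sibling attribution (R3), Nadia Rahimi is treated as also owning Arjun Rahimi's interest in Northgate Logistics SA, giving 40% + 60% = 100%.
By sibling attribution (R3), Nadia Rahimi is treated as also owning Arjun Rahimi's interest in Beacon Pharma AG, giving 55% + 45% = 100%.
Chain via Northgate Logistics SA → Bluewater Services GmbH (R1): 100% × 10% × 80% = 8% of Ashford Foods Inc.
Chain via Beacon Pharma AG → Copperline Partners LP (R1): 100% × 20% × 10% = 2% of Ashford Foods Inc.
Aggregating (R2): 8% + 2% = 10%.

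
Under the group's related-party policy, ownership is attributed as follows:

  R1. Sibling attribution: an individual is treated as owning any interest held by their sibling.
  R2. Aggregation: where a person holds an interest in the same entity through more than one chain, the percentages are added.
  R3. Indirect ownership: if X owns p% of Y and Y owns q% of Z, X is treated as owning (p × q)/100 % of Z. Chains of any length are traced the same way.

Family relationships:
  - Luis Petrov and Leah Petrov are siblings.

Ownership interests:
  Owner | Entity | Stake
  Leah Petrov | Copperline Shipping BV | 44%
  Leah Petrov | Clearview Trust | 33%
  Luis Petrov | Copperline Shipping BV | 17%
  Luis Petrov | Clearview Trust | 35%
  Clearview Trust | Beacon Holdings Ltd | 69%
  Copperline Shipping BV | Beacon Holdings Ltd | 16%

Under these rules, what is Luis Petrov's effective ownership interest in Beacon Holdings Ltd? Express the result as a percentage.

By sibling attribution (R1), Luis Petrov is treated as also owning Leah Petrov's interest in Clearview Trust, giving 35% + 33% = 68%.
By sibling attribution (R1), Luis Petrov is treated as also owning Leah Petrov's interest in Copperline Shipping BV, giving 17% + 44% = 61%.
Chain via Clearview Trust (R3): 68% × 69% = 46.92% of Beacon Holdings Ltd.
Chain via Copperline Shipping BV (R3): 61% × 16% = 9.76% of Beacon Holdings Ltd.
Aggregating (R2): 46.92% + 9.76% = 56.68%.

56.68%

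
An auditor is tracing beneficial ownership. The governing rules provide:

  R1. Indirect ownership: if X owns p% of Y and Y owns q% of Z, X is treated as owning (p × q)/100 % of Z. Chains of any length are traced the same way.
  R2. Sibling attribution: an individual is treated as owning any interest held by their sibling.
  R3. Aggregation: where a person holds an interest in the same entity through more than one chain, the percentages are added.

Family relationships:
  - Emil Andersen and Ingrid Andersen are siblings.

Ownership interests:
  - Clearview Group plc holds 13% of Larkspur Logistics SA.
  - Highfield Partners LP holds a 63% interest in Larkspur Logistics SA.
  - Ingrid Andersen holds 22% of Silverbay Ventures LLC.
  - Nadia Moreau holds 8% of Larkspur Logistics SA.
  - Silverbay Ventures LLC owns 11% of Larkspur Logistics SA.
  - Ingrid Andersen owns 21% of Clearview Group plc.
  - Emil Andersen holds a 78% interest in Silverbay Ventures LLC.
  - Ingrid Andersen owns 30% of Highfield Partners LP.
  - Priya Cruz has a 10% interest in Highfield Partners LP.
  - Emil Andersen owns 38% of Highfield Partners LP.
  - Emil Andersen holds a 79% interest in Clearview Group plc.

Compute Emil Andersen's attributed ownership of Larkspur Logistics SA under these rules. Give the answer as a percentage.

66.84%

By sibling attribution (R2), Emil Andersen is treated as also owning Ingrid Andersen's interest in Highfield Partners LP, giving 38% + 30% = 68%.
By sibling attribution (R2), Emil Andersen is treated as also owning Ingrid Andersen's interest in Clearview Group plc, giving 79% + 21% = 100%.
By sibling attribution (R2), Emil Andersen is treated as also owning Ingrid Andersen's interest in Silverbay Ventures LLC, giving 78% + 22% = 100%.
Chain via Highfield Partners LP (R1): 68% × 63% = 42.84% of Larkspur Logistics SA.
Chain via Clearview Group plc (R1): 100% × 13% = 13% of Larkspur Logistics SA.
Chain via Silverbay Ventures LLC (R1): 100% × 11% = 11% of Larkspur Logistics SA.
Aggregating (R3): 42.84% + 13% + 11% = 66.84%.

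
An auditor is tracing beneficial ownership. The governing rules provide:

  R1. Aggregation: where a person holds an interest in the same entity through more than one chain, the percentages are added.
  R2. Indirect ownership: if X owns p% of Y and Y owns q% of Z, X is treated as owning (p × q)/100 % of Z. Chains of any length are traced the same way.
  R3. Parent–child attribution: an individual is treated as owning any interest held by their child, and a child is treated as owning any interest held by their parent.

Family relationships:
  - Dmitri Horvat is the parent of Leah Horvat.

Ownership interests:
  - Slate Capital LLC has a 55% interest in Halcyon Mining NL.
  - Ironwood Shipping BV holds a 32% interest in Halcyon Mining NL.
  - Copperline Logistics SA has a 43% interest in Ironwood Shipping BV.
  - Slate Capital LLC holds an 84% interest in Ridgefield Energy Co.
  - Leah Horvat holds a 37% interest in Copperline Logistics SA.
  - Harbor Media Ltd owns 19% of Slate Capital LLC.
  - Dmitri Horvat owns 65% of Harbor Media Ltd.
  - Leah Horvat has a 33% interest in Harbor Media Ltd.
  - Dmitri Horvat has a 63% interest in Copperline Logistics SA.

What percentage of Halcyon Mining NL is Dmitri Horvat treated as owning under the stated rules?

24.001%

By parent–child attribution (R3), Dmitri Horvat is treated as also owning Leah Horvat's interest in Copperline Logistics SA, giving 63% + 37% = 100%.
By parent–child attribution (R3), Dmitri Horvat is treated as also owning Leah Horvat's interest in Harbor Media Ltd, giving 65% + 33% = 98%.
Chain via Copperline Logistics SA → Ironwood Shipping BV (R2): 100% × 43% × 32% = 13.76% of Halcyon Mining NL.
Chain via Harbor Media Ltd → Slate Capital LLC (R2): 98% × 19% × 55% = 10.241% of Halcyon Mining NL.
Aggregating (R1): 13.76% + 10.241% = 24.001%.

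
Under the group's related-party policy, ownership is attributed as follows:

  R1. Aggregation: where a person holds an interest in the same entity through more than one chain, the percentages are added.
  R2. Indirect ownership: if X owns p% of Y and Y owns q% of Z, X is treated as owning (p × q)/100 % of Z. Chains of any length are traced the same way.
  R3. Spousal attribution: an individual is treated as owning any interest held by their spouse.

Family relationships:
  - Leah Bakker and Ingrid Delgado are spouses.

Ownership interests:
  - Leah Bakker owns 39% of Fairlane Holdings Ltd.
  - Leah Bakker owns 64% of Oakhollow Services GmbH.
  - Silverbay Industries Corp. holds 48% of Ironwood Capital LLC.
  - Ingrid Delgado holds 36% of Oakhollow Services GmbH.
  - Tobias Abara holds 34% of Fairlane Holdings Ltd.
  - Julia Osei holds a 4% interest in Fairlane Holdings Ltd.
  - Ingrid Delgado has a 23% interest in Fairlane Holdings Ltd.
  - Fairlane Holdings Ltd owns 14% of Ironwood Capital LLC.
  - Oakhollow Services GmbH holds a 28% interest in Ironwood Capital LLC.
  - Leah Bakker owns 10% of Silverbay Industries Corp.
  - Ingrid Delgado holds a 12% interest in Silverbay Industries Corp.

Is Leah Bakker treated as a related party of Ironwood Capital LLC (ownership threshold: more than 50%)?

No

By spousal attribution (R3), Leah Bakker is treated as also owning Ingrid Delgado's interest in Oakhollow Services GmbH, giving 64% + 36% = 100%.
By spousal attribution (R3), Leah Bakker is treated as also owning Ingrid Delgado's interest in Fairlane Holdings Ltd, giving 39% + 23% = 62%.
By spousal attribution (R3), Leah Bakker is treated as also owning Ingrid Delgado's interest in Silverbay Industries Corp, giving 10% + 12% = 22%.
Chain via Oakhollow Services GmbH (R2): 100% × 28% = 28% of Ironwood Capital LLC.
Chain via Fairlane Holdings Ltd (R2): 62% × 14% = 8.68% of Ironwood Capital LLC.
Chain via Silverbay Industries Corp. (R2): 22% × 48% = 10.56% of Ironwood Capital LLC.
Aggregating (R1): 28% + 8.68% + 10.56% = 47.24%.
47.24% does not exceed the 50% threshold, so Leah is not a related party to Ironwood Capital LLC.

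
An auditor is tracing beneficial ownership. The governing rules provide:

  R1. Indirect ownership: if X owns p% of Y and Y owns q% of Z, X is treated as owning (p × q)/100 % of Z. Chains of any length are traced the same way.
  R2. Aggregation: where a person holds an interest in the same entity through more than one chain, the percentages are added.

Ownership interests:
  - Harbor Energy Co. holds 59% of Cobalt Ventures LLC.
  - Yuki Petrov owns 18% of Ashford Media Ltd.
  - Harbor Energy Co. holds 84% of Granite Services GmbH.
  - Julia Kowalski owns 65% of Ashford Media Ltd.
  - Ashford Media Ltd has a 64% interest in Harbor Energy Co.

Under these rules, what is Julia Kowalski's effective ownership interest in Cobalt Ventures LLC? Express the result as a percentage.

Chain via Ashford Media Ltd → Harbor Energy Co. (R1): 65% × 64% × 59% = 24.544% of Cobalt Ventures LLC.

24.544%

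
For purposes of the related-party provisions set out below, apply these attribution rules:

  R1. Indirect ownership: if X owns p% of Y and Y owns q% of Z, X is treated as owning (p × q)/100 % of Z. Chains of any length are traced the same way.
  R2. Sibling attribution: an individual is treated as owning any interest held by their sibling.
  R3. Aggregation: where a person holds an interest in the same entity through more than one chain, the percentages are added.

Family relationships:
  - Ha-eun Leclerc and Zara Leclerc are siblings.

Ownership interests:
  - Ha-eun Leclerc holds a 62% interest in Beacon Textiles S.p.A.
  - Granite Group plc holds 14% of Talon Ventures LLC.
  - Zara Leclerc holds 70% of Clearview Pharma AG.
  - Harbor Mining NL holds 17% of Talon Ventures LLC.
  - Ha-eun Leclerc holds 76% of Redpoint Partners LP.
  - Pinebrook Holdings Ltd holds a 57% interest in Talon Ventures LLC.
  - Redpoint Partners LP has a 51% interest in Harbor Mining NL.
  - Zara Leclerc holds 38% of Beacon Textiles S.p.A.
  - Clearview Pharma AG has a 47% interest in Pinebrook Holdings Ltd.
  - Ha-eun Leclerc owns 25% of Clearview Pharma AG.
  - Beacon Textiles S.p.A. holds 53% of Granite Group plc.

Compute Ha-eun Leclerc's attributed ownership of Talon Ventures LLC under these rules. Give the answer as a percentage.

By sibling attribution (R2), Ha-eun Leclerc is treated as also owning Zara Leclerc's interest in Beacon Textiles S.p.A, giving 62% + 38% = 100%.
By sibling attribution (R2), Ha-eun Leclerc is treated as also owning Zara Leclerc's interest in Clearview Pharma AG, giving 25% + 70% = 95%.
Chain via Beacon Textiles S.p.A. → Granite Group plc (R1): 100% × 53% × 14% = 7.42% of Talon Ventures LLC.
Chain via Clearview Pharma AG → Pinebrook Holdings Ltd (R1): 95% × 47% × 57% = 25.4505% of Talon Ventures LLC.
Chain via Redpoint Partners LP → Harbor Mining NL (R1): 76% × 51% × 17% = 6.5892% of Talon Ventures LLC.
Aggregating (R3): 7.42% + 25.4505% + 6.5892% = 39.4597%.

39.4597%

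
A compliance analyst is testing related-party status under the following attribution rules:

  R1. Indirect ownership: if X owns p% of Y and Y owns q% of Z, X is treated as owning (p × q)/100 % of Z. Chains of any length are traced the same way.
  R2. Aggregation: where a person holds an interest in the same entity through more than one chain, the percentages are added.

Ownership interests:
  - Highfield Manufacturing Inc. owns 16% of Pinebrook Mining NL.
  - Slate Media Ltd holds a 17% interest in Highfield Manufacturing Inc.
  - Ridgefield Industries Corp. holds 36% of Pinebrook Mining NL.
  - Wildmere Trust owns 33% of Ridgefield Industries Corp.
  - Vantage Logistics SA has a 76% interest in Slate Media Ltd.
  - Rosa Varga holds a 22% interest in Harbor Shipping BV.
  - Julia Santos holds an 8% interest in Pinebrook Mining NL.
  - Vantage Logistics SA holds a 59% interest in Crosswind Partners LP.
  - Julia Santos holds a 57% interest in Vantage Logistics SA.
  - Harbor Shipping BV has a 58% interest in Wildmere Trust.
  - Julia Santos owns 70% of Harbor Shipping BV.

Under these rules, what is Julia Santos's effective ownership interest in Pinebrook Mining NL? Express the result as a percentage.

14.001584%

Chain via Vantage Logistics SA → Slate Media Ltd → Highfield Manufacturing Inc. (R1): 57% × 76% × 17% × 16% = 1.178304% of Pinebrook Mining NL.
Chain via Harbor Shipping BV → Wildmere Trust → Ridgefield Industries Corp. (R1): 70% × 58% × 33% × 36% = 4.82328% of Pinebrook Mining NL.
Direct interest in Pinebrook Mining NL: 8%.
Aggregating (R2): 1.178304% + 4.82328% + 8% = 14.001584%.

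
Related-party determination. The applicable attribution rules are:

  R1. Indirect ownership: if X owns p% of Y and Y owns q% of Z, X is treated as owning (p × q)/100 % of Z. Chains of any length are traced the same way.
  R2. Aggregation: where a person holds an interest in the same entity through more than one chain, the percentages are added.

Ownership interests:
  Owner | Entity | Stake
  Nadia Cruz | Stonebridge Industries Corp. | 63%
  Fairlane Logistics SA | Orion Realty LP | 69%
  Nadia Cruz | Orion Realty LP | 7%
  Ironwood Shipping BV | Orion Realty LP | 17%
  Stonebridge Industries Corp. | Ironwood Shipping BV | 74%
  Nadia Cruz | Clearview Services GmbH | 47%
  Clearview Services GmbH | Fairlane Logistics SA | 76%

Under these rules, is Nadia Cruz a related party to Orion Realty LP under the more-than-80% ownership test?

No

Chain via Stonebridge Industries Corp. → Ironwood Shipping BV (R1): 63% × 74% × 17% = 7.9254% of Orion Realty LP.
Chain via Clearview Services GmbH → Fairlane Logistics SA (R1): 47% × 76% × 69% = 24.6468% of Orion Realty LP.
Direct interest in Orion Realty LP: 7%.
Aggregating (R2): 7.9254% + 24.6468% + 7% = 39.5722%.
39.5722% does not exceed the 80% threshold, so Nadia is not a related party to Orion Realty LP.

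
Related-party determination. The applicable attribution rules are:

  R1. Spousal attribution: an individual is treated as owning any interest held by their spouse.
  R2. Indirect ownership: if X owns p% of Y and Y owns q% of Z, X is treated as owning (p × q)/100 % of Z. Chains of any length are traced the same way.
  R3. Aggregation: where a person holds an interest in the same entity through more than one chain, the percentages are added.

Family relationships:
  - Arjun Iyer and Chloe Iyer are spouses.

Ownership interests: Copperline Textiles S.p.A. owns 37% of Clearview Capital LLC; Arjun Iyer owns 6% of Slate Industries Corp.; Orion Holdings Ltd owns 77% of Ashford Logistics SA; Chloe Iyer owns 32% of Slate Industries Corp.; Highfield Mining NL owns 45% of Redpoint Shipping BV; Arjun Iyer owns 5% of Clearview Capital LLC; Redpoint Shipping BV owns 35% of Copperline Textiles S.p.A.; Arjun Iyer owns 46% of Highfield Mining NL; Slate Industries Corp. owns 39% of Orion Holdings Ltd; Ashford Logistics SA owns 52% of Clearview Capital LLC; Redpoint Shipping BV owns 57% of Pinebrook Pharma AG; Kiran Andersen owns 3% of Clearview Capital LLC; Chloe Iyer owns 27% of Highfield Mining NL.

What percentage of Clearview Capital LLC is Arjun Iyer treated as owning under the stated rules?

15.188003%

By spousal attribution (R1), Arjun Iyer is treated as also owning Chloe Iyer's interest in Slate Industries Corp, giving 6% + 32% = 38%.
By spousal attribution (R1), Arjun Iyer is treated as also owning Chloe Iyer's interest in Highfield Mining NL, giving 46% + 27% = 73%.
Chain via Slate Industries Corp. → Orion Holdings Ltd → Ashford Logistics SA (R2): 38% × 39% × 77% × 52% = 5.933928% of Clearview Capital LLC.
Chain via Highfield Mining NL → Redpoint Shipping BV → Copperline Textiles S.p.A. (R2): 73% × 45% × 35% × 37% = 4.254075% of Clearview Capital LLC.
Direct interest in Clearview Capital LLC: 5%.
Aggregating (R3): 5.933928% + 4.254075% + 5% = 15.188003%.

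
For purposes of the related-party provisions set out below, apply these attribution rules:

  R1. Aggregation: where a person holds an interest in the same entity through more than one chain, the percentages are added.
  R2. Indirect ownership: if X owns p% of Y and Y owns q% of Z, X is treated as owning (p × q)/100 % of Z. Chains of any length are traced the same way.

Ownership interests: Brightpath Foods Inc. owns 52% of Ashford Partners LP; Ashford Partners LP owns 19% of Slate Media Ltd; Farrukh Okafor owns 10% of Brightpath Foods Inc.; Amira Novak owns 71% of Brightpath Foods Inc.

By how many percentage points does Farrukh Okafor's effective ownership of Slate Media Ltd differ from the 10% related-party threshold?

Chain via Brightpath Foods Inc. → Ashford Partners LP (R2): 10% × 52% × 19% = 0.988% of Slate Media Ltd.
0.988% falls short of the 10% threshold by 9.012 percentage points.

9.012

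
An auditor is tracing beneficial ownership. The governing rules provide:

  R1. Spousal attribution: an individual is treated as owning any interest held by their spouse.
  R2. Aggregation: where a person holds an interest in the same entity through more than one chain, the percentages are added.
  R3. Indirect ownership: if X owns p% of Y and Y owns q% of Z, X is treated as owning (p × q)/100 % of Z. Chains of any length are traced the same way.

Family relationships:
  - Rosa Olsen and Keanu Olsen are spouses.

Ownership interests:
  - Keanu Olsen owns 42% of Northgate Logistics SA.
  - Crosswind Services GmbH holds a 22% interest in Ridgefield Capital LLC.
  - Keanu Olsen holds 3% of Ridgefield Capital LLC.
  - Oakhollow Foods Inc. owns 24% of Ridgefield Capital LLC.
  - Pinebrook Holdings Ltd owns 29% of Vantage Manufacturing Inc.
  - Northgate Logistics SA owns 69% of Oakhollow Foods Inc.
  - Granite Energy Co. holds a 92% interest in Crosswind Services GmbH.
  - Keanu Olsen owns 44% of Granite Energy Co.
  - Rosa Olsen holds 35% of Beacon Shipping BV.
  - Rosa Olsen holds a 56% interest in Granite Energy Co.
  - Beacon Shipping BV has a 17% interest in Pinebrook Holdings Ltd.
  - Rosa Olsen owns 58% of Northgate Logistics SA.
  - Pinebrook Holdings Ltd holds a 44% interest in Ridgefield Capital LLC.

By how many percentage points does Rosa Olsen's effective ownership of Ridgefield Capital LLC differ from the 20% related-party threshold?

22.418

By spousal attribution (R1), Rosa Olsen is treated as also owning Keanu Olsen's interest in Northgate Logistics SA, giving 58% + 42% = 100%.
By spousal attribution (R1), Rosa Olsen is treated as also owning Keanu Olsen's interest in Granite Energy Co, giving 56% + 44% = 100%.
By spousal attribution (R1), Rosa Olsen is treated as owning Keanu Olsen's 3% interest in Ridgefield Capital LLC.
Chain via Northgate Logistics SA → Oakhollow Foods Inc. (R3): 100% × 69% × 24% = 16.56% of Ridgefield Capital LLC.
Chain via Beacon Shipping BV → Pinebrook Holdings Ltd (R3): 35% × 17% × 44% = 2.618% of Ridgefield Capital LLC.
Chain via Granite Energy Co. → Crosswind Services GmbH (R3): 100% × 92% × 22% = 20.24% of Ridgefield Capital LLC.
Direct interest in Ridgefield Capital LLC: 3%.
Aggregating (R2): 16.56% + 2.618% + 20.24% + 3% = 42.418%.
42.418% exceeds the 20% threshold by 22.418 percentage points.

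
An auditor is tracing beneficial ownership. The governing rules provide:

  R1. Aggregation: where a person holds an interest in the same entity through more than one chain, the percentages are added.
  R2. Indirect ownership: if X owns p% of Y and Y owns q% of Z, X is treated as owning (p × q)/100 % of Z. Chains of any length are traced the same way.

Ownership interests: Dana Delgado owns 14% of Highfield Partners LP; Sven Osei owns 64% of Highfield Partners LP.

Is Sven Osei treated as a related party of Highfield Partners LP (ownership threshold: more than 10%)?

Direct interest in Highfield Partners LP: 64%.
64% exceeds the 10% threshold, so Sven is a related party to Highfield Partners LP.

Yes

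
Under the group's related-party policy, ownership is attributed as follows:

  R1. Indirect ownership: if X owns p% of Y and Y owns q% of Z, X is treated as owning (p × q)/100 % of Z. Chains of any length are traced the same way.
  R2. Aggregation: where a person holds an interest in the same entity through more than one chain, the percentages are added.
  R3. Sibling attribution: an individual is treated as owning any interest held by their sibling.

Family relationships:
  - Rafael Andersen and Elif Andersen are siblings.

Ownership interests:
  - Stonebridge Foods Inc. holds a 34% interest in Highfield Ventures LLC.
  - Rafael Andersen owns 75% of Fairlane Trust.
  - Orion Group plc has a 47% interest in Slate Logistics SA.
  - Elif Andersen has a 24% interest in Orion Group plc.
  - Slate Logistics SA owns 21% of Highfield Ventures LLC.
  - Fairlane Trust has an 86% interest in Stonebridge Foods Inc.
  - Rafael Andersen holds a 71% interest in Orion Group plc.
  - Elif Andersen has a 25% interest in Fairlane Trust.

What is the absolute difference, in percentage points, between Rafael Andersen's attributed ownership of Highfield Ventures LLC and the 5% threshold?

33.6165

By sibling attribution (R3), Rafael Andersen is treated as also owning Elif Andersen's interest in Fairlane Trust, giving 75% + 25% = 100%.
By sibling attribution (R3), Rafael Andersen is treated as also owning Elif Andersen's interest in Orion Group plc, giving 71% + 24% = 95%.
Chain via Fairlane Trust → Stonebridge Foods Inc. (R1): 100% × 86% × 34% = 29.24% of Highfield Ventures LLC.
Chain via Orion Group plc → Slate Logistics SA (R1): 95% × 47% × 21% = 9.3765% of Highfield Ventures LLC.
Aggregating (R2): 29.24% + 9.3765% = 38.6165%.
38.6165% exceeds the 5% threshold by 33.6165 percentage points.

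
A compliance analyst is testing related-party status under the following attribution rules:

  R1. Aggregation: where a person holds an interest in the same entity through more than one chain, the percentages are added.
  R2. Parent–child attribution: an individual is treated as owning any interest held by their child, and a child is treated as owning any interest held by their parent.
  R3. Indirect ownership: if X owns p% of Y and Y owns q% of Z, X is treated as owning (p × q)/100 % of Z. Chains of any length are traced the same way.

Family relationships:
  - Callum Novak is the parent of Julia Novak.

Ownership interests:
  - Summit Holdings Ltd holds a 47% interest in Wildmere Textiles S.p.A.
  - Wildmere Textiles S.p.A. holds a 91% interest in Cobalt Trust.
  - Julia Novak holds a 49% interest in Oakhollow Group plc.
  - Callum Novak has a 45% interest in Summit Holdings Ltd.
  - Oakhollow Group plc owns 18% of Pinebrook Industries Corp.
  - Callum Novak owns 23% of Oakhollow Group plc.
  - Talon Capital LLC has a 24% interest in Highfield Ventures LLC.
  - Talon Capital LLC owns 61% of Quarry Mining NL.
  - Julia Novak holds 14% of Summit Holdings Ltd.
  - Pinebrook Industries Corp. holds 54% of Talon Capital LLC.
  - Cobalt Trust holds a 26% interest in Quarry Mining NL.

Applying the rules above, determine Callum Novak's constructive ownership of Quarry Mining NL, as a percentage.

By parent–child attribution (R2), Callum Novak is treated as also owning Julia Novak's interest in Summit Holdings Ltd, giving 45% + 14% = 59%.
By parent–child attribution (R2), Callum Novak is treated as also owning Julia Novak's interest in Oakhollow Group plc, giving 23% + 49% = 72%.
Chain via Summit Holdings Ltd → Wildmere Textiles S.p.A. → Cobalt Trust (R3): 59% × 47% × 91% × 26% = 6.560918% of Quarry Mining NL.
Chain via Oakhollow Group plc → Pinebrook Industries Corp. → Talon Capital LLC (R3): 72% × 18% × 54% × 61% = 4.269024% of Quarry Mining NL.
Aggregating (R1): 6.560918% + 4.269024% = 10.829942%.

10.829942%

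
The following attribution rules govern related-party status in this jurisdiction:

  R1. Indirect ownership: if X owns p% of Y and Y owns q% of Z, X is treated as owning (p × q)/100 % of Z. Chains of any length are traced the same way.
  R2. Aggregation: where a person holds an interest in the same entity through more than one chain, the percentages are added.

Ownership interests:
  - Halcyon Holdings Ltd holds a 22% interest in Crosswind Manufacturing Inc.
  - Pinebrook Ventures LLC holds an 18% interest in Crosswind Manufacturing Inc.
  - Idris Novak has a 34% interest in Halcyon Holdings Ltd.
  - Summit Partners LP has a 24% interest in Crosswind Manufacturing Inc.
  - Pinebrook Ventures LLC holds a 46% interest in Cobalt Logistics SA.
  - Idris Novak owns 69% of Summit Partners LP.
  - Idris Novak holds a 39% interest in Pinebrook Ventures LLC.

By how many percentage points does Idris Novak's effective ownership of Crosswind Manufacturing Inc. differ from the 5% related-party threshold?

26.06

Chain via Pinebrook Ventures LLC (R1): 39% × 18% = 7.02% of Crosswind Manufacturing Inc.
Chain via Summit Partners LP (R1): 69% × 24% = 16.56% of Crosswind Manufacturing Inc.
Chain via Halcyon Holdings Ltd (R1): 34% × 22% = 7.48% of Crosswind Manufacturing Inc.
Aggregating (R2): 7.02% + 16.56% + 7.48% = 31.06%.
31.06% exceeds the 5% threshold by 26.06 percentage points.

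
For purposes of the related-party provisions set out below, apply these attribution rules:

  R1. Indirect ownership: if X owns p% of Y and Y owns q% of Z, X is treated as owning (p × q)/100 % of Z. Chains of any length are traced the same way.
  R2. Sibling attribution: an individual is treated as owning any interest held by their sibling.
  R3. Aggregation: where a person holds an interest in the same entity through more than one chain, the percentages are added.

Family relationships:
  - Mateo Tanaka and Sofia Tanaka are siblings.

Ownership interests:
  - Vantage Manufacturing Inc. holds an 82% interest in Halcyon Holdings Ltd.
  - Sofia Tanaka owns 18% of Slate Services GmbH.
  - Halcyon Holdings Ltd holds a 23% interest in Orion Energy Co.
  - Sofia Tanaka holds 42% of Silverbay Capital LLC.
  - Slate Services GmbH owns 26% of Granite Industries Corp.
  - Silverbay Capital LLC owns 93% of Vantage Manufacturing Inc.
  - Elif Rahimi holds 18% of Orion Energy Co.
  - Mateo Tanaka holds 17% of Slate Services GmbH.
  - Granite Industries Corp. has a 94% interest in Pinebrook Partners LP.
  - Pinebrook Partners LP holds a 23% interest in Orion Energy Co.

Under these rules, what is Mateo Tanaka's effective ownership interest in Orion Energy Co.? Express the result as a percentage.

By sibling attribution (R2), Mateo Tanaka is treated as also owning Sofia Tanaka's interest in Slate Services GmbH, giving 17% + 18% = 35%.
By sibling attribution (R2), Mateo Tanaka is treated as owning Sofia Tanaka's 42% interest in Silverbay Capital LLC.
Chain via Slate Services GmbH → Granite Industries Corp. → Pinebrook Partners LP (R1): 35% × 26% × 94% × 23% = 1.96742% of Orion Energy Co.
Chain via Silverbay Capital LLC → Vantage Manufacturing Inc. → Halcyon Holdings Ltd (R1): 42% × 93% × 82% × 23% = 7.366716% of Orion Energy Co.
Aggregating (R3): 1.96742% + 7.366716% = 9.334136%.

9.334136%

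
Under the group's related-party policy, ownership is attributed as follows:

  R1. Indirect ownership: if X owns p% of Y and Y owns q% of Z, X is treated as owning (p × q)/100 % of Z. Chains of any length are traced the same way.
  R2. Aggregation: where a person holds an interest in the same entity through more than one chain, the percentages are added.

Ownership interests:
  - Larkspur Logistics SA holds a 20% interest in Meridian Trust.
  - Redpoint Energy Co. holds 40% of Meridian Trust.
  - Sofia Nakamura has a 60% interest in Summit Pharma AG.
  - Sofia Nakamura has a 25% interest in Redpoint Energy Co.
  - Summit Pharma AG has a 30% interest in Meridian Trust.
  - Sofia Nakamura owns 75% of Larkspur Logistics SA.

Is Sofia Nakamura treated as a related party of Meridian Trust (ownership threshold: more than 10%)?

Chain via Larkspur Logistics SA (R1): 75% × 20% = 15% of Meridian Trust.
Chain via Summit Pharma AG (R1): 60% × 30% = 18% of Meridian Trust.
Chain via Redpoint Energy Co. (R1): 25% × 40% = 10% of Meridian Trust.
Aggregating (R2): 15% + 18% + 10% = 43%.
43% exceeds the 10% threshold, so Sofia is a related party to Meridian Trust.

Yes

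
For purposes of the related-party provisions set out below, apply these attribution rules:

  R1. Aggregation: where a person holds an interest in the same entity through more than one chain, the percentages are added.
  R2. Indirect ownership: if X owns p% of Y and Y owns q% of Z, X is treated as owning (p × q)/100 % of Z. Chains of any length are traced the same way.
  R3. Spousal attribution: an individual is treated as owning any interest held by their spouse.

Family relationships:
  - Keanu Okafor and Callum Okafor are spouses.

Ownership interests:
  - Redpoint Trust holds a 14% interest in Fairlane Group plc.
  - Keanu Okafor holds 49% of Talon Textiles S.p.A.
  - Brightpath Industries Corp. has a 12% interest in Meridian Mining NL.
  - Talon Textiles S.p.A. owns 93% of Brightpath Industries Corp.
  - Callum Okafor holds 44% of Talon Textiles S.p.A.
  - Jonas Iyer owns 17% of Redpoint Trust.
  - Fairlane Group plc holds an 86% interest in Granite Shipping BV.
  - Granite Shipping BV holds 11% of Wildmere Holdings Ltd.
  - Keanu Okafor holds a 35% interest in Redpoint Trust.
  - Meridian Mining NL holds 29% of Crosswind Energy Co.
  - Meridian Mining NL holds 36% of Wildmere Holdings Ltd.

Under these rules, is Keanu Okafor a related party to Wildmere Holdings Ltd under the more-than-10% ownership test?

By spousal attribution (R3), Keanu Okafor is treated as also owning Callum Okafor's interest in Talon Textiles S.p.A, giving 49% + 44% = 93%.
Chain via Talon Textiles S.p.A. → Brightpath Industries Corp. → Meridian Mining NL (R2): 93% × 93% × 12% × 36% = 3.736368% of Wildmere Holdings Ltd.
Chain via Redpoint Trust → Fairlane Group plc → Granite Shipping BV (R2): 35% × 14% × 86% × 11% = 0.46354% of Wildmere Holdings Ltd.
Aggregating (R1): 3.736368% + 0.46354% = 4.199908%.
4.199908% does not exceed the 10% threshold, so Keanu is not a related party to Wildmere Holdings Ltd.

No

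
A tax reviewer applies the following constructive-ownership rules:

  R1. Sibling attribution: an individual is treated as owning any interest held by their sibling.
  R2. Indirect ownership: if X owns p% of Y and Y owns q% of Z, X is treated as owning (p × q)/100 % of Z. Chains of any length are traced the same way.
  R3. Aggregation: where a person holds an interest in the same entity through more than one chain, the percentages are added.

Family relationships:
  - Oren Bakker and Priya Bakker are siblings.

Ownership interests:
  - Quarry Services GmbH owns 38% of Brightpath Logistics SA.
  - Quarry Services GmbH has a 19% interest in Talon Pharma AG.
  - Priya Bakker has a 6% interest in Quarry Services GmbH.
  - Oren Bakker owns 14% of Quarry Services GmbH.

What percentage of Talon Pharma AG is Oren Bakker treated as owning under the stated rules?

3.8%

By sibling attribution (R1), Oren Bakker is treated as also owning Priya Bakker's interest in Quarry Services GmbH, giving 14% + 6% = 20%.
Chain via Quarry Services GmbH (R2): 20% × 19% = 3.8% of Talon Pharma AG.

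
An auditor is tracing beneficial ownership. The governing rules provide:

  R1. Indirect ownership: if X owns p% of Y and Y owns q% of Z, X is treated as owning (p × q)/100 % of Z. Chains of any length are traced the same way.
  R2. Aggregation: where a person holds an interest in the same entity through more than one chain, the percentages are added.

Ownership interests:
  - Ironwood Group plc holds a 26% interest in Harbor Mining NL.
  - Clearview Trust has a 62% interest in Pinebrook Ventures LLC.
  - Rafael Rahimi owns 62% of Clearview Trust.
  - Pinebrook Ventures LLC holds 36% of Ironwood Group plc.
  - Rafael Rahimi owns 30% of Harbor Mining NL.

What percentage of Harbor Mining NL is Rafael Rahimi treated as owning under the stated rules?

Chain via Clearview Trust → Pinebrook Ventures LLC → Ironwood Group plc (R1): 62% × 62% × 36% × 26% = 3.597984% of Harbor Mining NL.
Direct interest in Harbor Mining NL: 30%.
Aggregating (R2): 3.597984% + 30% = 33.597984%.

33.597984%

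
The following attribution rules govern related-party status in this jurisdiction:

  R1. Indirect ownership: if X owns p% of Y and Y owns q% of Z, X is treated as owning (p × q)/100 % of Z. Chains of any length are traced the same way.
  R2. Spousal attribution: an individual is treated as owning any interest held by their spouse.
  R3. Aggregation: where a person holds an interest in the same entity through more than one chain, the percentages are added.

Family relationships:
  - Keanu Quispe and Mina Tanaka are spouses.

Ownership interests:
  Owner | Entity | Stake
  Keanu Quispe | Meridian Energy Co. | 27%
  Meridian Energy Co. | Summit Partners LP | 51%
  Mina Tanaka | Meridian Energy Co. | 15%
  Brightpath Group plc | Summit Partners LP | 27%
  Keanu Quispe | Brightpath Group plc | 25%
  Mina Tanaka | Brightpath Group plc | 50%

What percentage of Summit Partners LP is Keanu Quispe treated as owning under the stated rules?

By spousal attribution (R2), Keanu Quispe is treated as also owning Mina Tanaka's interest in Brightpath Group plc, giving 25% + 50% = 75%.
By spousal attribution (R2), Keanu Quispe is treated as also owning Mina Tanaka's interest in Meridian Energy Co, giving 27% + 15% = 42%.
Chain via Brightpath Group plc (R1): 75% × 27% = 20.25% of Summit Partners LP.
Chain via Meridian Energy Co. (R1): 42% × 51% = 21.42% of Summit Partners LP.
Aggregating (R3): 20.25% + 21.42% = 41.67%.

41.67%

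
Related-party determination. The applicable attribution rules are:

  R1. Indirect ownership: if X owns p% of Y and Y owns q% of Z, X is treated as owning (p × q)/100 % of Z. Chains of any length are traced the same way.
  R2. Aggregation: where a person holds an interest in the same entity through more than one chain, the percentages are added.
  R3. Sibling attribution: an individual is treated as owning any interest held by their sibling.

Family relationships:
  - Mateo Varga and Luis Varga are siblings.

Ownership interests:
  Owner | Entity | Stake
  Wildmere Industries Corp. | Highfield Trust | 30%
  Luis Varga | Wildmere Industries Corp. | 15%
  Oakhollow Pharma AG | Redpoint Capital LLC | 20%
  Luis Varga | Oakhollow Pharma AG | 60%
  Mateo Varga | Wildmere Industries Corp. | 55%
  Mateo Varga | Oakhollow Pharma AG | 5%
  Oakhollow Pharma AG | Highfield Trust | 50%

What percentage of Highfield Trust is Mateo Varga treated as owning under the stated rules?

By sibling attribution (R3), Mateo Varga is treated as also owning Luis Varga's interest in Wildmere Industries Corp, giving 55% + 15% = 70%.
By sibling attribution (R3), Mateo Varga is treated as also owning Luis Varga's interest in Oakhollow Pharma AG, giving 5% + 60% = 65%.
Chain via Wildmere Industries Corp. (R1): 70% × 30% = 21% of Highfield Trust.
Chain via Oakhollow Pharma AG (R1): 65% × 50% = 32.5% of Highfield Trust.
Aggregating (R2): 21% + 32.5% = 53.5%.

53.5%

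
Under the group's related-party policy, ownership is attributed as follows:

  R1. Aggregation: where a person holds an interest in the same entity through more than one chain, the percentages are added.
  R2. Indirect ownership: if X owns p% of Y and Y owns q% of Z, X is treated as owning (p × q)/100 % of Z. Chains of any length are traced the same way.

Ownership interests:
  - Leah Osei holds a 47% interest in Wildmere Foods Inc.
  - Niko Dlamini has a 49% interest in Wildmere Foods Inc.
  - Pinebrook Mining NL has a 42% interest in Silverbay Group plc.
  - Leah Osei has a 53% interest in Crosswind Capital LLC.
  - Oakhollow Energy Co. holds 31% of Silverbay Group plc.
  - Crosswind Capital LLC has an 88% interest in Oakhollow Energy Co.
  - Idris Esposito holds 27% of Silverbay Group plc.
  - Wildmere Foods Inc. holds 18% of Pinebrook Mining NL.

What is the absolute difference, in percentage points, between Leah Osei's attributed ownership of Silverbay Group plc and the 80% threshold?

61.9884

Chain via Wildmere Foods Inc. → Pinebrook Mining NL (R2): 47% × 18% × 42% = 3.5532% of Silverbay Group plc.
Chain via Crosswind Capital LLC → Oakhollow Energy Co. (R2): 53% × 88% × 31% = 14.4584% of Silverbay Group plc.
Aggregating (R1): 3.5532% + 14.4584% = 18.0116%.
18.0116% falls short of the 80% threshold by 61.9884 percentage points.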